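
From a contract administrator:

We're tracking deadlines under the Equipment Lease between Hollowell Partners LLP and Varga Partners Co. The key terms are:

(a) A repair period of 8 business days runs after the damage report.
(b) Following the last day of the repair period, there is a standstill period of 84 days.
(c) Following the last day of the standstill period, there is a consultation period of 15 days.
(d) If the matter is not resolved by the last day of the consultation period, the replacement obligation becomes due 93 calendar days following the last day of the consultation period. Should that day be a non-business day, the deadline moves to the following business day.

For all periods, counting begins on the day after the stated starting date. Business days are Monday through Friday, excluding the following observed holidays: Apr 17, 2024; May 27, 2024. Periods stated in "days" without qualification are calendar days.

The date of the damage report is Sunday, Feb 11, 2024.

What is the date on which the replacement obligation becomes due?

The last day of the repair period: counting 8 business days from Sunday, Feb 11, 2024 (Feb 12, Feb 13, Feb 14, Feb 15, Feb 16, Feb 19, Feb 20, Feb 21, skipping weekends) reaches Wednesday, Feb 21, 2024.
The last day of the standstill period: Feb 21, 2024 + 84 days = May 15, 2024.
The last day of the consultation period: 15 calendar days after May 15, 2024 is May 30, 2024.
Adding 93 calendar days to May 30, 2024 gives Aug 31, 2024, which is the date on which the replacement obligation becomes due. That falls on a Saturday, so it rolls to the next business day, Monday, Sep 2, 2024.

Sep 2, 2024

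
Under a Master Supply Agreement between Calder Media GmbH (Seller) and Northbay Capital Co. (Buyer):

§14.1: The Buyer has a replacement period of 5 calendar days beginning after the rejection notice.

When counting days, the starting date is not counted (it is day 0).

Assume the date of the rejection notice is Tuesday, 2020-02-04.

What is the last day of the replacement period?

2020-02-09

The last day of the replacement period: 2020-02-04 + 5 days = 2020-02-09.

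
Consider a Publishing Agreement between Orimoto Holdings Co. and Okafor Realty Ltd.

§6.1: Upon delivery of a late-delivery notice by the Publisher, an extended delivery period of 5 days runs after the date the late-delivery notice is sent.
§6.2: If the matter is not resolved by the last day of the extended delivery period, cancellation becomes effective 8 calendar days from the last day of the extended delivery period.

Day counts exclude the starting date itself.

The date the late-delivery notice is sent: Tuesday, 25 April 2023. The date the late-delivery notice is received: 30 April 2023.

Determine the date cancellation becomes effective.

The last day of the extended delivery period: 5 calendar days after 25 April 2023 is 30 April 2023.
The date cancellation becomes effective: 8 calendar days after 30 April 2023 is 8 May 2023.

8 May 2023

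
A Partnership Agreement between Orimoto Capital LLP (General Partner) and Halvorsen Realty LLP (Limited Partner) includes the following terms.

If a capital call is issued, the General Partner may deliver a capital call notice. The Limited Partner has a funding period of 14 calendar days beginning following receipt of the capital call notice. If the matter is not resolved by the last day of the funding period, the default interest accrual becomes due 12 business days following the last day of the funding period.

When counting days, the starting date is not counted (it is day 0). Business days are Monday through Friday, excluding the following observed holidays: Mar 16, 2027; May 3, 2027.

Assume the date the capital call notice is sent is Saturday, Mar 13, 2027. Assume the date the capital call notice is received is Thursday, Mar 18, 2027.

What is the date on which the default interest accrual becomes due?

Apr 19, 2027

Adding 14 calendar days to Mar 18, 2027 gives Apr 1, 2027, which is the last day of the funding period.
From Thursday, Apr 1, 2027, 12 business days (Apr 2, Apr 5, Apr 6, Apr 7, …, Apr 15, Apr 16, Apr 19, skipping weekends) brings us to Monday, Apr 19, 2027, which is the date on which the default interest accrual becomes due.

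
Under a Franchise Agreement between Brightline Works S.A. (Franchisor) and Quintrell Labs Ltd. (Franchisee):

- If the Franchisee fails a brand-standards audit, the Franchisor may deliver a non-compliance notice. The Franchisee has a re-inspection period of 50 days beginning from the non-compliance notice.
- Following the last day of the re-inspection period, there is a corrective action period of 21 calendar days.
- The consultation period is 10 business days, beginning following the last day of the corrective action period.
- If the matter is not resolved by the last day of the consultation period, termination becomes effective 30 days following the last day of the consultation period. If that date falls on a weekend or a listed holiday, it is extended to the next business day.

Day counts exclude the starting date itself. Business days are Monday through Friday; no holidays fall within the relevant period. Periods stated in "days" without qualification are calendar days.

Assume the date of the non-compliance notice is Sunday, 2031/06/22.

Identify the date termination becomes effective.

2031/10/15

Adding 50 calendar days to 2031/06/22 gives 2031/08/11, which is the last day of the re-inspection period.
Adding 21 calendar days to 2031/08/11 gives 2031/09/01, which is the last day of the corrective action period.
From Monday, 2031/09/01, 10 business days (Sep 2, Sep 3, Sep 4, Sep 5, Sep 8, Sep 9, Sep 10, Sep 11, Sep 12, Sep 15, skipping weekends) brings us to Monday, 2031/09/15, which is the last day of the consultation period.
Adding 30 calendar days to 2031/09/15 gives 2031/10/15, which is the date termination becomes effective. 2031/10/15 is a Wednesday, so no roll-forward applies.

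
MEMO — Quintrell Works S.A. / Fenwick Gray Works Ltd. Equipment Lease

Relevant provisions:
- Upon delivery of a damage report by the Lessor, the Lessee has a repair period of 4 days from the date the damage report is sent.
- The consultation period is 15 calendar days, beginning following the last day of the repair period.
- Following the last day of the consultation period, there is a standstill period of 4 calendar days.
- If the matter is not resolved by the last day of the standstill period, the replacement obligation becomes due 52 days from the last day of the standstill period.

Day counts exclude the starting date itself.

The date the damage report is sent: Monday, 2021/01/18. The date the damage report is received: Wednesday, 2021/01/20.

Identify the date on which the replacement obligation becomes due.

Adding 4 calendar days to 2021/01/18 gives 2021/01/22, which is the last day of the repair period.
The last day of the consultation period: 2021/01/22 + 15 days = 2021/02/06.
Adding 4 calendar days to 2021/02/06 gives 2021/02/10, which is the last day of the standstill period.
The date on which the replacement obligation becomes due: 52 calendar days after 2021/02/10 is 2021/04/03.

2021/04/03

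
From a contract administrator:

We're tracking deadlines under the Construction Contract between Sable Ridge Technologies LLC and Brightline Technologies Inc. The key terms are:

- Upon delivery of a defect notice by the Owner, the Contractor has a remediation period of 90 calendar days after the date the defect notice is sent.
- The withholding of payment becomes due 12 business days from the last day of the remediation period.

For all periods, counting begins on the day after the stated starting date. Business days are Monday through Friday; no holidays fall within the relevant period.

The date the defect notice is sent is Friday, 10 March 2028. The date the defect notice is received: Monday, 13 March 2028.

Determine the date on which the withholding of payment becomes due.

26 June 2028

The last day of the remediation period: 90 calendar days after 10 March 2028 is 8 June 2028.
From Thursday, 8 June 2028, 12 business days (Jun 9, Jun 12, Jun 13, Jun 14, …, Jun 22, Jun 23, Jun 26, skipping weekends) brings us to Monday, 26 June 2028, which is the date on which the withholding of payment becomes due.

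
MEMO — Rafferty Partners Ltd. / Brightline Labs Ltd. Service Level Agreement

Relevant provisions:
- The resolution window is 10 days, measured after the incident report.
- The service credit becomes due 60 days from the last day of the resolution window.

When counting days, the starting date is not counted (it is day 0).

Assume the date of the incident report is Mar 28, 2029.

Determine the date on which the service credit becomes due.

Jun 6, 2029

The last day of the resolution window: Mar 28, 2029 + 10 days = Apr 7, 2029.
Adding 60 calendar days to Apr 7, 2029 gives Jun 6, 2029, which is the date on which the service credit becomes due.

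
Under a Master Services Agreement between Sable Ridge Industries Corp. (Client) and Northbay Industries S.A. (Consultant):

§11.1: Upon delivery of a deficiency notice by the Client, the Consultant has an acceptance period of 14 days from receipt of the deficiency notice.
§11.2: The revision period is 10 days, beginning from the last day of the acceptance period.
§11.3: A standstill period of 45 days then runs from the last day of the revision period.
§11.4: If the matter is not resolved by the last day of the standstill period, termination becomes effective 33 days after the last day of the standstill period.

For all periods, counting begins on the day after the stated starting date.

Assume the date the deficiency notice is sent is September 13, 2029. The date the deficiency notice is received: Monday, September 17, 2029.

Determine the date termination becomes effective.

December 28, 2029

The last day of the acceptance period: 14 calendar days after September 17, 2029 is October 1, 2029.
The last day of the revision period: 10 calendar days after October 1, 2029 is October 11, 2029.
The last day of the standstill period: 45 calendar days after October 11, 2029 is November 25, 2029.
The date termination becomes effective: 33 calendar days after November 25, 2029 is December 28, 2029.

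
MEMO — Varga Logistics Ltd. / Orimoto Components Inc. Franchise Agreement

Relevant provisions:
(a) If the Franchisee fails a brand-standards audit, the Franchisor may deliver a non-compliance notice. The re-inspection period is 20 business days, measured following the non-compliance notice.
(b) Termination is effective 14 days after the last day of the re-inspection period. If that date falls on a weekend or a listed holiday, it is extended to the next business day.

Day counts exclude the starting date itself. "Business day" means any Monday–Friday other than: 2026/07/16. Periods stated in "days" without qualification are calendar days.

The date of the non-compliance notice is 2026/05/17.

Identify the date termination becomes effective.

From Sunday, 2026/05/17, 20 business days (May 18, May 19, May 20, May 21, …, Jun 10, Jun 11, Jun 12, skipping weekends) brings us to Friday, 2026/06/12, which is the last day of the re-inspection period.
The date termination becomes effective: 14 calendar days after 2026/06/12 is 2026/06/26. 2026/06/26 is a Friday and is not a listed holiday, so no roll-forward applies.

2026/06/26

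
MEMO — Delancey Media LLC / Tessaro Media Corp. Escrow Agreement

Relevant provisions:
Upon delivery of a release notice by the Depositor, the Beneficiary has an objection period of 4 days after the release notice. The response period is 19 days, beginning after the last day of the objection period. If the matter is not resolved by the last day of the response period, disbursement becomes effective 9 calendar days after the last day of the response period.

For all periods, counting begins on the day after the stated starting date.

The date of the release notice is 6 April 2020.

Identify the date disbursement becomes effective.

The last day of the objection period: 6 April 2020 + 4 days = 10 April 2020.
The last day of the response period: 19 calendar days after 10 April 2020 is 29 April 2020.
The date disbursement becomes effective: 29 April 2020 + 9 days = 8 May 2020.

8 May 2020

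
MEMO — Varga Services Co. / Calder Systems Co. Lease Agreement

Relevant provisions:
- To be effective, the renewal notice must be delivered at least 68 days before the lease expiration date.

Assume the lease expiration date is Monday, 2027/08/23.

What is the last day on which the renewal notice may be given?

2027/06/16

Counting back 68 calendar days from 2027/08/23 gives 2027/06/16.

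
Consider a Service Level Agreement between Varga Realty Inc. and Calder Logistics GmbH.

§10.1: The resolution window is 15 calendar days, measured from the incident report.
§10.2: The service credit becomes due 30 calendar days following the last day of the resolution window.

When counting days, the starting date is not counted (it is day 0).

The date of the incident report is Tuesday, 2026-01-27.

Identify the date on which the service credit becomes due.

2026-03-13

The last day of the resolution window: 2026-01-27 + 15 days = 2026-02-11.
The date on which the service credit becomes due: 2026-02-11 + 30 days = 2026-03-13.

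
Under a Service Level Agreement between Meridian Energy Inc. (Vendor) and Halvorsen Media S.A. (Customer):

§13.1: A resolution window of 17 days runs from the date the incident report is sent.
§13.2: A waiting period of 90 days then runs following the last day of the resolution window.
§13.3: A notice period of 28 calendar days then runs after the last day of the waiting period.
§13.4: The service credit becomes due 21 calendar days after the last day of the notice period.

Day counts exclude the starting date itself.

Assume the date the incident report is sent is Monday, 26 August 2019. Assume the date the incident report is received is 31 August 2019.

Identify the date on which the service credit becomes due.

29 January 2020

Adding 17 calendar days to 26 August 2019 gives 12 September 2019, which is the last day of the resolution window.
The last day of the waiting period: 12 September 2019 + 90 days = 11 December 2019.
Adding 28 calendar days to 11 December 2019 gives 8 January 2020, which is the last day of the notice period.
The date on which the service credit becomes due: 8 January 2020 + 21 days = 29 January 2020.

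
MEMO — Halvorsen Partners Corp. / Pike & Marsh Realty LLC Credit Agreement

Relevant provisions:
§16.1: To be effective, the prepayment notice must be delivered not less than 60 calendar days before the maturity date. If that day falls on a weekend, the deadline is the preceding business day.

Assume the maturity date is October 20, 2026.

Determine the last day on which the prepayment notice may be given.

August 21, 2026

October 20, 2026 minus 60 days is August 21, 2026. That is a Friday, so no adjustment is needed.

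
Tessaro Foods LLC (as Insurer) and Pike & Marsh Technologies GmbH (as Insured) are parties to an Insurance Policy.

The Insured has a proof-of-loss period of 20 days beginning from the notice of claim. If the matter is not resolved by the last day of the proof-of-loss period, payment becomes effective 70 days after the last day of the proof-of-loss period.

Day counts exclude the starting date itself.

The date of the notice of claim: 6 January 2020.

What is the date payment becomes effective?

5 April 2020

The last day of the proof-of-loss period: 6 January 2020 + 20 days = 26 January 2020.
The date payment becomes effective: 70 calendar days after 26 January 2020 is 5 April 2020.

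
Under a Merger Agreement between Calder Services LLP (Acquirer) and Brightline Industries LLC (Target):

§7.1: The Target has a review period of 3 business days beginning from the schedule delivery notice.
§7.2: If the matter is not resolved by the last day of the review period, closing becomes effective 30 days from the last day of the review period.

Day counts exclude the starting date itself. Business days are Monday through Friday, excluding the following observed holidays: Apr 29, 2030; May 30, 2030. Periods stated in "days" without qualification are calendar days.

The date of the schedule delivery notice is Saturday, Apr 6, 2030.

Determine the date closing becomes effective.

From Saturday, Apr 6, 2030, 3 business days (Apr 8, Apr 9, Apr 10, skipping weekends) brings us to Wednesday, Apr 10, 2030, which is the last day of the review period.
Adding 30 calendar days to Apr 10, 2030 gives May 10, 2030, which is the date closing becomes effective.

May 10, 2030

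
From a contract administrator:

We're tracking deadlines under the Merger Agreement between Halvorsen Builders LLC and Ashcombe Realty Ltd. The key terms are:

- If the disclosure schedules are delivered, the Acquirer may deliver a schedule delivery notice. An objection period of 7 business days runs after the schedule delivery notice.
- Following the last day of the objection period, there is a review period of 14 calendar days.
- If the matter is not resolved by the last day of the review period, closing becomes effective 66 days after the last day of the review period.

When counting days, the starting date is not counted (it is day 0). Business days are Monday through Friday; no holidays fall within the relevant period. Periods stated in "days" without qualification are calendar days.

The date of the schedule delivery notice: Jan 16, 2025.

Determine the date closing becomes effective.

Apr 17, 2025

The last day of the objection period: counting 7 business days from Thursday, Jan 16, 2025 (Jan 17, Jan 20, Jan 21, Jan 22, Jan 23, Jan 24, Jan 27, skipping weekends) reaches Monday, Jan 27, 2025.
The last day of the review period: Jan 27, 2025 + 14 days = Feb 10, 2025.
The date closing becomes effective: 66 calendar days after Feb 10, 2025 is Apr 17, 2025.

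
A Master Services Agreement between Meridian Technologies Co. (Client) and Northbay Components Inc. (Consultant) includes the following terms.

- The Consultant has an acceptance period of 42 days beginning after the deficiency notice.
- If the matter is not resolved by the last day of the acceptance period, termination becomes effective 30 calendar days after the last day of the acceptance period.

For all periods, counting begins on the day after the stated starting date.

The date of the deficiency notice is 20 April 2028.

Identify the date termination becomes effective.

1 July 2028

Adding 42 calendar days to 20 April 2028 gives 1 June 2028, which is the last day of the acceptance period.
The date termination becomes effective: 30 calendar days after 1 June 2028 is 1 July 2028.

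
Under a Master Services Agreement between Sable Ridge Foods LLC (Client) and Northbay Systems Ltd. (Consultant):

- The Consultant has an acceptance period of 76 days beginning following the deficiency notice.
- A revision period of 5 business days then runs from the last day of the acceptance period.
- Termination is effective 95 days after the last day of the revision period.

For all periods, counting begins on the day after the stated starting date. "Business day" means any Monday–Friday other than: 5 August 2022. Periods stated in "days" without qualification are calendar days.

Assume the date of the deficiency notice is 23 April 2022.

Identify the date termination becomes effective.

Adding 76 calendar days to 23 April 2022 gives 8 July 2022, which is the last day of the acceptance period.
The last day of the revision period: 5 business days after Friday, 8 July 2022, skipping weekends — Jul 11, Jul 12, Jul 13, Jul 14, Jul 15 — lands on Friday, 15 July 2022.
The date termination becomes effective: 95 calendar days after 15 July 2022 is 18 October 2022.

18 October 2022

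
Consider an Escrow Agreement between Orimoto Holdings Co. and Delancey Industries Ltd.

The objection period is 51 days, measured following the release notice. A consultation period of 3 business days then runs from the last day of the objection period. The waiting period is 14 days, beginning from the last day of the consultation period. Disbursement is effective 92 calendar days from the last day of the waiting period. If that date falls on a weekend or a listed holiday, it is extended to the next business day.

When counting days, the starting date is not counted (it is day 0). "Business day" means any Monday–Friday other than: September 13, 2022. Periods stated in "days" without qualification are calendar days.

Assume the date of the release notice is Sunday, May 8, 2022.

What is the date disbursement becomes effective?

October 17, 2022

The last day of the objection period: 51 calendar days after May 8, 2022 is June 28, 2022.
The last day of the consultation period: 3 business days after Tuesday, June 28, 2022, skipping weekends — Jun 29, Jun 30, Jul 1 — lands on Friday, July 1, 2022.
The last day of the waiting period: July 1, 2022 + 14 days = July 15, 2022.
The date disbursement becomes effective: 92 calendar days after July 15, 2022 is October 15, 2022. That falls on a Saturday, so it rolls to the next business day, Monday, October 17, 2022.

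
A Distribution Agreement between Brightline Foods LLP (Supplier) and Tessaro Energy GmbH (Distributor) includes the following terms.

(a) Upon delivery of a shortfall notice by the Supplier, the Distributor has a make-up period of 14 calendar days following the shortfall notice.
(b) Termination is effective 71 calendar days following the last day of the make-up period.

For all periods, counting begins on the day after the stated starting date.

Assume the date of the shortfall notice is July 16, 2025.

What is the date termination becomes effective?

October 9, 2025

Adding 14 calendar days to July 16, 2025 gives July 30, 2025, which is the last day of the make-up period.
The date termination becomes effective: July 30, 2025 + 71 days = October 9, 2025.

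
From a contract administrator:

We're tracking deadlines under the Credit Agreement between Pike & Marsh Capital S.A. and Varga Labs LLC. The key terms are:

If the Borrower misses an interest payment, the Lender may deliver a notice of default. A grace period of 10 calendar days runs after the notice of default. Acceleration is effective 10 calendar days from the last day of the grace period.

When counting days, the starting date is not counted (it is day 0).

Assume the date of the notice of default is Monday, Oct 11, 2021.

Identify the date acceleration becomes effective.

Oct 31, 2021

Adding 10 calendar days to Oct 11, 2021 gives Oct 21, 2021, which is the last day of the grace period.
The date acceleration becomes effective: Oct 21, 2021 + 10 days = Oct 31, 2021.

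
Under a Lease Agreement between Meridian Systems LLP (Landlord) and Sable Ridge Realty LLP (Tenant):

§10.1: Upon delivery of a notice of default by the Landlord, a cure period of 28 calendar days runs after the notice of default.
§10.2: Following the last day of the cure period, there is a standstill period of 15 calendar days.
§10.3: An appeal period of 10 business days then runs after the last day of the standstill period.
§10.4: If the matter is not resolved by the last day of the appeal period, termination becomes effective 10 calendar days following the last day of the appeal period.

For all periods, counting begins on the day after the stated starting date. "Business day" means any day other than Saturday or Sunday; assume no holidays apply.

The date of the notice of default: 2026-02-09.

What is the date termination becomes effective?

2026-04-17

Adding 28 calendar days to 2026-02-09 gives 2026-03-09, which is the last day of the cure period.
Adding 15 calendar days to 2026-03-09 gives 2026-03-24, which is the last day of the standstill period.
The last day of the appeal period: 10 business days after Tuesday, 2026-03-24, skipping weekends — Mar 25, Mar 26, Mar 27, Mar 30, Mar 31, Apr 1, Apr 2, Apr 3, Apr 6, Apr 7 — lands on Tuesday, 2026-04-07.
The date termination becomes effective: 2026-04-07 + 10 days = 2026-04-17.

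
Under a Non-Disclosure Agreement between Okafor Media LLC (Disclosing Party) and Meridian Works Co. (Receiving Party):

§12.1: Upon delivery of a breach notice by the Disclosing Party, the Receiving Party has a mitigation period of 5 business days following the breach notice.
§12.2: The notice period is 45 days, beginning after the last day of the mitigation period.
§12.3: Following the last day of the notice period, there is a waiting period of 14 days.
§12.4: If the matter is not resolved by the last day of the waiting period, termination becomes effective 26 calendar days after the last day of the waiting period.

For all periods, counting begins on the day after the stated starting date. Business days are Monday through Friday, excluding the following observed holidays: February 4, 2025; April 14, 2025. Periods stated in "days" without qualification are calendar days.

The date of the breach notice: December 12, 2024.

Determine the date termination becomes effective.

From Thursday, December 12, 2024, 5 business days (Dec 13, Dec 16, Dec 17, Dec 18, Dec 19, skipping weekends) brings us to Thursday, December 19, 2024, which is the last day of the mitigation period.
The last day of the notice period: December 19, 2024 + 45 days = February 2, 2025.
The last day of the waiting period: 14 calendar days after February 2, 2025 is February 16, 2025.
The date termination becomes effective: February 16, 2025 + 26 days = March 14, 2025.

March 14, 2025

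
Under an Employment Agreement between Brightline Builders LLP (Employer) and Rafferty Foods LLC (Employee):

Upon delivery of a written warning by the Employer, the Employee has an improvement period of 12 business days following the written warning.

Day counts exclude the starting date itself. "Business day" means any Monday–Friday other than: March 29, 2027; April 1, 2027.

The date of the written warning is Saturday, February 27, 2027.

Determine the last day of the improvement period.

The last day of the improvement period: counting 12 business days from Saturday, February 27, 2027 (Mar 1, Mar 2, Mar 3, Mar 4, …, Mar 12, Mar 15, Mar 16, skipping weekends) reaches Tuesday, March 16, 2027.

March 16, 2027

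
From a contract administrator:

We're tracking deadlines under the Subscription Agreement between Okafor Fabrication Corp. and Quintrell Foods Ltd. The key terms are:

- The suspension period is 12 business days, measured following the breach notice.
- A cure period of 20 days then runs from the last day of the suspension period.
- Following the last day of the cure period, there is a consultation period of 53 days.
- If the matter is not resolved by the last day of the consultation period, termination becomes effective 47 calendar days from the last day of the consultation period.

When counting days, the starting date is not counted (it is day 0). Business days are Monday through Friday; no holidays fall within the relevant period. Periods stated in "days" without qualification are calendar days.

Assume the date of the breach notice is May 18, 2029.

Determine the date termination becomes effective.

October 3, 2029

The last day of the suspension period: counting 12 business days from Friday, May 18, 2029 (May 21, May 22, May 23, May 24, …, Jun 1, Jun 4, Jun 5, skipping weekends) reaches Tuesday, June 5, 2029.
Adding 20 calendar days to June 5, 2029 gives June 25, 2029, which is the last day of the cure period.
The last day of the consultation period: June 25, 2029 + 53 days = August 17, 2029.
The date termination becomes effective: 47 calendar days after August 17, 2029 is October 3, 2029.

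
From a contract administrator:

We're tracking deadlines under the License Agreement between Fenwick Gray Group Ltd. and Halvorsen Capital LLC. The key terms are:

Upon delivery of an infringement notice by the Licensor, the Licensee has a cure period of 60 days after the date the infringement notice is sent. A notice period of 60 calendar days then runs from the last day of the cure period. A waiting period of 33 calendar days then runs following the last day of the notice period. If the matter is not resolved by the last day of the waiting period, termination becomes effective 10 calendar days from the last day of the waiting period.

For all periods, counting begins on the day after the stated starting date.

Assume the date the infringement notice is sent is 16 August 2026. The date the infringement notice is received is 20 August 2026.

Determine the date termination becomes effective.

26 January 2027

The last day of the cure period: 60 calendar days after 16 August 2026 is 15 October 2026.
Adding 60 calendar days to 15 October 2026 gives 14 December 2026, which is the last day of the notice period.
Adding 33 calendar days to 14 December 2026 gives 16 January 2027, which is the last day of the waiting period.
Adding 10 calendar days to 16 January 2027 gives 26 January 2027, which is the date termination becomes effective.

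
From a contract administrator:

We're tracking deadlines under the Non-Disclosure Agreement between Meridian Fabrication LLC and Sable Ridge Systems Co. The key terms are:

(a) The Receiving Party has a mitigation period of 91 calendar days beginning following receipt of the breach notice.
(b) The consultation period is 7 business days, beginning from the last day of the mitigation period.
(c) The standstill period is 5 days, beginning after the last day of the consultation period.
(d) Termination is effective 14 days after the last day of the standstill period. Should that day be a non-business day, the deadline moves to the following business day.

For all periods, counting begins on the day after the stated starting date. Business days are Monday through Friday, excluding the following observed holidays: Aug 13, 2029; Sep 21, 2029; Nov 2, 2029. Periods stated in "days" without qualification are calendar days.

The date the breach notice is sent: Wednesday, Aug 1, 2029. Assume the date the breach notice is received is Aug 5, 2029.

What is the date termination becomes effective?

The last day of the mitigation period: Aug 5, 2029 + 91 days = Nov 4, 2029.
The last day of the consultation period: 7 business days after Sunday, Nov 4, 2029, skipping weekends — Nov 5, Nov 6, Nov 7, Nov 8, Nov 9, Nov 12, Nov 13 — lands on Tuesday, Nov 13, 2029.
The last day of the standstill period: 5 calendar days after Nov 13, 2029 is Nov 18, 2029.
Adding 14 calendar days to Nov 18, 2029 gives Dec 2, 2029, which is the date termination becomes effective. That falls on a Sunday, so it rolls to the next business day, Monday, Dec 3, 2029.

Dec 3, 2029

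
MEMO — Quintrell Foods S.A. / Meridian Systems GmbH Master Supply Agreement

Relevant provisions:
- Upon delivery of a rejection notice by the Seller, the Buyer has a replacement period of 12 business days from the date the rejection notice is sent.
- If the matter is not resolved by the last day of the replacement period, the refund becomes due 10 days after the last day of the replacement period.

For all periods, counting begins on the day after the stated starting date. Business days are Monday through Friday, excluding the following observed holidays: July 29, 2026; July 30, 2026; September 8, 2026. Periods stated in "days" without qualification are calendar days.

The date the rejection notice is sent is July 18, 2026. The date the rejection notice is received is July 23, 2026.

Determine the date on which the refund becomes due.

From Saturday, July 18, 2026, 12 business days (Jul 20, Jul 21, Jul 22, Jul 23, …, Aug 4, Aug 5, Aug 6, skipping weekends and the listed holidays on Jul 29, Jul 30) brings us to Thursday, August 6, 2026, which is the last day of the replacement period.
The date on which the refund becomes due: August 6, 2026 + 10 days = August 16, 2026.

August 16, 2026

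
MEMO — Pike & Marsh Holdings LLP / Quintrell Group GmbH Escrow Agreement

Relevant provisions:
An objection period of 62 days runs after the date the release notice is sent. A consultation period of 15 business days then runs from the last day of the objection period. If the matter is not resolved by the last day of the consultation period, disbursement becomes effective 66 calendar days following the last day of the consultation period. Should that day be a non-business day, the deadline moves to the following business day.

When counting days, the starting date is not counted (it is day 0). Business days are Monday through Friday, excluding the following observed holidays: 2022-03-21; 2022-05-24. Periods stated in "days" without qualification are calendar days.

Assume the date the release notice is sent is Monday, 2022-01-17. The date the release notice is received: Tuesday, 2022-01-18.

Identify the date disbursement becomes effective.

The last day of the objection period: 62 calendar days after 2022-01-17 is 2022-03-20.
The last day of the consultation period: 15 business days after Sunday, 2022-03-20, skipping weekends and the listed holiday on Mar 21 — Mar 22, Mar 23, Mar 24, Mar 25, …, Apr 7, Apr 8, Apr 11 — lands on Monday, 2022-04-11.
Adding 66 calendar days to 2022-04-11 gives 2022-06-16, which is the date disbursement becomes effective. 2022-06-16 is a Thursday and is not a listed holiday, so no roll-forward applies.

2022-06-16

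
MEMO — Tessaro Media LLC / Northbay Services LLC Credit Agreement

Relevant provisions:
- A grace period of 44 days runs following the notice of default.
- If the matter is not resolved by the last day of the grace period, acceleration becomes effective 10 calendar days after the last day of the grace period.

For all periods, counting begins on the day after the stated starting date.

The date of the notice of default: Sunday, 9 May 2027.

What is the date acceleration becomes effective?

Adding 44 calendar days to 9 May 2027 gives 22 June 2027, which is the last day of the grace period.
The date acceleration becomes effective: 10 calendar days after 22 June 2027 is 2 July 2027.

2 July 2027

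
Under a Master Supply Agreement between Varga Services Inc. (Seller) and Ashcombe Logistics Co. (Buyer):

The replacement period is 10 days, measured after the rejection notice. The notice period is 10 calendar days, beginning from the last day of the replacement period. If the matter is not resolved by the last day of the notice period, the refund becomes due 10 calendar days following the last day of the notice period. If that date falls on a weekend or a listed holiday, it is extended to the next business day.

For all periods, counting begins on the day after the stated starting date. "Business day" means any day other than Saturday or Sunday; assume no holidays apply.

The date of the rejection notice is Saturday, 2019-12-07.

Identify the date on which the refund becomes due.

The last day of the replacement period: 10 calendar days after 2019-12-07 is 2019-12-17.
The last day of the notice period: 10 calendar days after 2019-12-17 is 2019-12-27.
Adding 10 calendar days to 2019-12-27 gives 2020-01-06, which is the date on which the refund becomes due. 2020-01-06 is a Monday, so no roll-forward applies.

2020-01-06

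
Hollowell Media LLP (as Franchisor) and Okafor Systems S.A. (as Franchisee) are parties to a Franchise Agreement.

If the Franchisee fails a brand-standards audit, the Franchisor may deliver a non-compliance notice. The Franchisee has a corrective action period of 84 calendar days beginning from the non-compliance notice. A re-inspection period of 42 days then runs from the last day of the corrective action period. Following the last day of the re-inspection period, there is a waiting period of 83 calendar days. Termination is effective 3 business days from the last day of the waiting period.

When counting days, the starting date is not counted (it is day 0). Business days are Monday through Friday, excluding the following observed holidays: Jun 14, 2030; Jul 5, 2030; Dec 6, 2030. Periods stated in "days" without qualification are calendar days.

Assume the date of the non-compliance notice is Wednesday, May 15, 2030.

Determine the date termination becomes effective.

Dec 13, 2030

Adding 84 calendar days to May 15, 2030 gives Aug 7, 2030, which is the last day of the corrective action period.
Adding 42 calendar days to Aug 7, 2030 gives Sep 18, 2030, which is the last day of the re-inspection period.
Adding 83 calendar days to Sep 18, 2030 gives Dec 10, 2030, which is the last day of the waiting period.
The date termination becomes effective: counting 3 business days from Tuesday, Dec 10, 2030 (Dec 11, Dec 12, Dec 13, skipping weekends) reaches Friday, Dec 13, 2030.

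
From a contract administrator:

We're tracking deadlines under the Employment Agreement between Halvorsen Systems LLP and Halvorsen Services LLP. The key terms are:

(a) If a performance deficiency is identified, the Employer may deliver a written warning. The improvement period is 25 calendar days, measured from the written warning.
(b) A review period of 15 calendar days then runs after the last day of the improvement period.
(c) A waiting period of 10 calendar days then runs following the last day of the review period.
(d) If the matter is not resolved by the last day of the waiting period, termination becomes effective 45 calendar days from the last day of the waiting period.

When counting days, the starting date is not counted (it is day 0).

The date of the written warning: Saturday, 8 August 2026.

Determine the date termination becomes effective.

The last day of the improvement period: 8 August 2026 + 25 days = 2 September 2026.
The last day of the review period: 2 September 2026 + 15 days = 17 September 2026.
The last day of the waiting period: 17 September 2026 + 10 days = 27 September 2026.
Adding 45 calendar days to 27 September 2026 gives 11 November 2026, which is the date termination becomes effective.

11 November 2026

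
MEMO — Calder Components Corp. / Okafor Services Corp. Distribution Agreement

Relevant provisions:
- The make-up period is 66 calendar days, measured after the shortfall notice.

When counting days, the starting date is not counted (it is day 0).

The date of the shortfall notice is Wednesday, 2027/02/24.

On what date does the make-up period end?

2027/05/01

Adding 66 calendar days to 2027/02/24 gives 2027/05/01, which is the last day of the make-up period.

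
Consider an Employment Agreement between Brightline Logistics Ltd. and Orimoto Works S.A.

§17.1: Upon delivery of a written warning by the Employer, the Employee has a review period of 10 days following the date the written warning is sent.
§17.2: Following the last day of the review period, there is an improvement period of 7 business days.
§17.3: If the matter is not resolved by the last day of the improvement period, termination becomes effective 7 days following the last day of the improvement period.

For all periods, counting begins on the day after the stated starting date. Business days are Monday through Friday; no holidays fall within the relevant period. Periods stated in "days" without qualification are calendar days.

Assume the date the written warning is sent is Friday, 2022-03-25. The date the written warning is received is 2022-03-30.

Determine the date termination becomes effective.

The last day of the review period: 10 calendar days after 2022-03-25 is 2022-04-04.
From Monday, 2022-04-04, 7 business days (Apr 5, Apr 6, Apr 7, Apr 8, Apr 11, Apr 12, Apr 13, skipping weekends) brings us to Wednesday, 2022-04-13, which is the last day of the improvement period.
The date termination becomes effective: 2022-04-13 + 7 days = 2022-04-20.

2022-04-20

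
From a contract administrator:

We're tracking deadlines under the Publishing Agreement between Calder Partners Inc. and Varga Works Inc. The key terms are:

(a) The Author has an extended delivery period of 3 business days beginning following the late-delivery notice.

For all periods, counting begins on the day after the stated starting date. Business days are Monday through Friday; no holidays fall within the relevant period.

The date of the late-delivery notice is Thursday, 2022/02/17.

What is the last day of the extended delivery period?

2022/02/22

The last day of the extended delivery period: 3 business days after Thursday, 2022/02/17, skipping weekends — Feb 18, Feb 21, Feb 22 — lands on Tuesday, 2022/02/22.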